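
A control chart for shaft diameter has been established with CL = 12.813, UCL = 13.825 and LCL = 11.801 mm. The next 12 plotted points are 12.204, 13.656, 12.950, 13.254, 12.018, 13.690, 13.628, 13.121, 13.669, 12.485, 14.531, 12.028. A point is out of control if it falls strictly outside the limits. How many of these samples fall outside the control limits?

1

Compare each point to [11.801, 13.825]: sample 11 = 14.531 > UCL.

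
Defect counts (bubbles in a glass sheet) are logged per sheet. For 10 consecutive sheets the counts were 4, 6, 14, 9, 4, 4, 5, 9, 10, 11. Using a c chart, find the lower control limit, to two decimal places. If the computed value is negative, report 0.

c̄ = (4 + 6 + 14 + 9 + 4 + 4 + 5 + 9 + 10 + 11) / 10 = 76 / 10 = 7.6000
LCL = c̄ − 3√c̄ = 7.6000 − 3 × 2.7568 = -0.6704 → 0 (cannot be negative)

0.00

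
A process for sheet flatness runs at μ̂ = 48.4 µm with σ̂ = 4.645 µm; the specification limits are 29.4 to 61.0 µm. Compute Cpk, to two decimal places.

0.90

Cpu = (USL − μ̂) / (3σ̂) = (61.0 − 48.4) / (3 × 4.645) = 0.9042; Cpl = (μ̂ − LSL) / (3σ̂) = (48.4 − 29.4) / (3 × 4.645) = 1.3635; Cpk = min(Cpu, Cpl) = 0.9042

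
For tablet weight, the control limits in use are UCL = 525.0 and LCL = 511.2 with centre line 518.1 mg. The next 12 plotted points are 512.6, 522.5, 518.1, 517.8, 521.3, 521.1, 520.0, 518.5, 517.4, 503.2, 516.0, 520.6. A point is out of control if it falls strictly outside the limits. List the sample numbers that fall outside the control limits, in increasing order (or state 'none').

Compare each point to [511.2, 525.0]: sample 10 = 503.2 < LCL.

10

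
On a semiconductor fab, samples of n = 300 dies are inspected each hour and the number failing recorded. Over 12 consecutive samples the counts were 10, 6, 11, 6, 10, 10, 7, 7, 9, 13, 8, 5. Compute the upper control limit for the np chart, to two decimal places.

17.12

p̄ = Σdᵢ / (k·n) = 102 / (12 × 300) = 0.02833
UCL = np̄ + 3·√(np̄(1−p̄)) = 8.5000 + 3 × √(8.5000×0.97167) = 8.5000 + 3 × 2.8739 = 17.1216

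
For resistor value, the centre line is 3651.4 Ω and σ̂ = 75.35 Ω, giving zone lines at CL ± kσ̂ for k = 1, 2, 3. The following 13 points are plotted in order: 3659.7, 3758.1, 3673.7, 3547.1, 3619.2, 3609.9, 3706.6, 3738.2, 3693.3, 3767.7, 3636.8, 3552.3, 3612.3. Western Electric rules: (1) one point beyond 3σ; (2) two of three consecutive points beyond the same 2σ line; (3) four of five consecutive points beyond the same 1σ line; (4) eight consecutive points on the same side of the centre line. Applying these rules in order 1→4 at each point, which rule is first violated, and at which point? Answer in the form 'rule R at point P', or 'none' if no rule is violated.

Zone of each point (C = within 1σ̂, B = 1σ̂–2σ̂, A = 2σ̂–3σ̂, * = beyond 3σ̂; sign = side of CL): 1:+C, 2:+B, 3:+C, 4:-B, 5:-C, 6:-C, 7:+C, 8:+B, 9:+C, 10:+B, 11:-C, 12:-B, 13:-C
No rule fires across all 13 points.

none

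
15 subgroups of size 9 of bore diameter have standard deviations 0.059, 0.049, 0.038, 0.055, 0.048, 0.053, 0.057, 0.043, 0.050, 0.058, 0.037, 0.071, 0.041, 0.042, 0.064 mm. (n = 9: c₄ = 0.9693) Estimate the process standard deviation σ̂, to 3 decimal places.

0.053

s̄ = (0.059 + 0.049 + 0.038 + 0.055 + 0.048 + 0.053 + 0.057 + 0.043 + 0.050 + 0.058 + 0.037 + 0.071 + 0.041 + 0.042 + 0.064) / 15 = 0.0510
σ̂ = s̄ / c₄ = 0.0510 / 0.9693 = 0.0526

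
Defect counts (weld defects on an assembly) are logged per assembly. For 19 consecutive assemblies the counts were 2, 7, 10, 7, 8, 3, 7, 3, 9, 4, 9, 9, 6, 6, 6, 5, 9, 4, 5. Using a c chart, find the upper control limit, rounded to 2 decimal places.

c̄ = (2 + 7 + 10 + 7 + 8 + 3 + 7 + 3 + 9 + 4 + 9 + 9 + 6 + 6 + 6 + 5 + 9 + 4 + 5) / 19 = 119 / 19 = 6.2632
UCL = c̄ + 3√c̄ = 6.2632 + 3 × √6.2632 = 6.2632 + 3 × 2.5026 = 13.7710

13.77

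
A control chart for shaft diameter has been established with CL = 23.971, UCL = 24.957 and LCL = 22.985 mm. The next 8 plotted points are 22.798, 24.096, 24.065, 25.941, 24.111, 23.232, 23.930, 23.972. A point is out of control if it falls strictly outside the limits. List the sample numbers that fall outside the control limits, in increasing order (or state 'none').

1, 4

Compare each point to [22.985, 24.957]: sample 1 = 22.798 < LCL; sample 4 = 25.941 > UCL.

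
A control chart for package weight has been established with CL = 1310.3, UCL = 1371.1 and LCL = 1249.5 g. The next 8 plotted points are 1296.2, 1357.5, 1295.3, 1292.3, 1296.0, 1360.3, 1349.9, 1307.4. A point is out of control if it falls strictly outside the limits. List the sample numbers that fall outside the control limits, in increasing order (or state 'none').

All 8 points lie within [1249.5, 1371.1].

none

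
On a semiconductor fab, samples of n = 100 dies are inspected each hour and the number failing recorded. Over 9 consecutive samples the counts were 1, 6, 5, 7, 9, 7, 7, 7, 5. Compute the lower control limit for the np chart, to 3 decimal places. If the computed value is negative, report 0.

p̄ = Σdᵢ / (k·n) = 54 / (9 × 100) = 0.06000
LCL = np̄ − 3·√(np̄(1−p̄)) = 6.0000 − 3 × 2.3749 = -1.1246 → 0 (negative, so LCL = 0)

0.000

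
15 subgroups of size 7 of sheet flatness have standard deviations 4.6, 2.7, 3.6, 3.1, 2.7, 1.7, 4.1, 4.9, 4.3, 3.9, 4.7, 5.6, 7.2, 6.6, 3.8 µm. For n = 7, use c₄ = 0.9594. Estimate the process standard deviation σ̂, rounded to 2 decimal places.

4.41

s̄ = (4.6 + 2.7 + 3.6 + 3.1 + 2.7 + 1.7 + 4.1 + 4.9 + 4.3 + 3.9 + 4.7 + 5.6 + 7.2 + 6.6 + 3.8) / 15 = 4.2333
σ̂ = s̄ / c₄ = 4.2333 / 0.9594 = 4.4125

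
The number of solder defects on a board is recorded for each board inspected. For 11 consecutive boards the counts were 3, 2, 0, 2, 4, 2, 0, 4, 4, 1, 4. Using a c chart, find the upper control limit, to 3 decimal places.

6.976

c̄ = (3 + 2 + 0 + 2 + 4 + 2 + 0 + 4 + 4 + 1 + 4) / 11 = 26 / 11 = 2.3636
UCL = c̄ + 3√c̄ = 2.3636 + 3 × √2.3636 = 2.3636 + 3 × 1.5374 = 6.9759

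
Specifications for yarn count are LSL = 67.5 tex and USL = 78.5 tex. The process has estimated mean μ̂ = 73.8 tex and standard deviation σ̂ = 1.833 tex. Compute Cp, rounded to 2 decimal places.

1.00

Cp = (USL − LSL) / (6σ̂) = (78.5 − 67.5) / (6 × 1.833) = 11.0000 / 10.9980 = 1.0002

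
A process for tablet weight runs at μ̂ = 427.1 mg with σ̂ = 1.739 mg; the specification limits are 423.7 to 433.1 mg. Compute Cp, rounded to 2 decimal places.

Cp = (USL − LSL) / (6σ̂) = (433.1 − 423.7) / (6 × 1.739) = 9.4000 / 10.4340 = 0.9009

0.90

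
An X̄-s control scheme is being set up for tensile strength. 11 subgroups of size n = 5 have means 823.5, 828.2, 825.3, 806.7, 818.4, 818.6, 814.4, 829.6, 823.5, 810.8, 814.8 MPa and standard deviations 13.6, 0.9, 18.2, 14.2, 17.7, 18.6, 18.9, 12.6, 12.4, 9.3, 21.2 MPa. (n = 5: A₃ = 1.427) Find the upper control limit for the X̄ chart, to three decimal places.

839.881

X̄̄ = (823.5 + 828.2 + 825.3 + 806.7 + 818.4 + 818.6 + 814.4 + 829.6 + 823.5 + 810.8 + 814.8) / 11 = 819.4364
s̄ = (13.6 + 0.9 + 18.2 + 14.2 + 17.7 + 18.6 + 18.9 + 12.6 + 12.4 + 9.3 + 21.2) / 11 = 14.3273
UCL = X̄̄ + A₃·s̄ = 819.4364 + 1.427 × 14.3273 = 839.8814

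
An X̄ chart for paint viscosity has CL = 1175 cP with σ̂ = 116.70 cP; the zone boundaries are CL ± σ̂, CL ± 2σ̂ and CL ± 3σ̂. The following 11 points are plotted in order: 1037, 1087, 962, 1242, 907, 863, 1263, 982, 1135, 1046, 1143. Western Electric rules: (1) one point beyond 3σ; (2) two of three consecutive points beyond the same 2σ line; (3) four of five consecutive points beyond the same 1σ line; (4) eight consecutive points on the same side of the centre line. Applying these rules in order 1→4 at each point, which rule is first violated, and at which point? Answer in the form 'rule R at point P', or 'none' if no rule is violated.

rule 2 at point 6

Zone of each point (C = within 1σ̂, B = 1σ̂–2σ̂, A = 2σ̂–3σ̂, * = beyond 3σ̂; sign = side of CL): 1:-B, 2:-C, 3:-B, 4:+C, 5:-A, 6:-A, 7:+C, 8:-B, 9:-C, 10:-B, 11:-C
Rule 2 (two of three consecutive points beyond the same 2σ limit) is satisfied at point 6.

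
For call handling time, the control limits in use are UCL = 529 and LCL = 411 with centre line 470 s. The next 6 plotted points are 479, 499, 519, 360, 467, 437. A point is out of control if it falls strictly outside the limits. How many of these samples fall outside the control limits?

1

Compare each point to [411, 529]: sample 4 = 360 < LCL.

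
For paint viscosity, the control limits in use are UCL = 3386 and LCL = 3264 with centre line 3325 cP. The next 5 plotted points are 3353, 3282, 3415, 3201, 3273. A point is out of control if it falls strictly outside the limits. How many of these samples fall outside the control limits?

Compare each point to [3264, 3386]: sample 3 = 3415 > UCL; sample 4 = 3201 < LCL.

2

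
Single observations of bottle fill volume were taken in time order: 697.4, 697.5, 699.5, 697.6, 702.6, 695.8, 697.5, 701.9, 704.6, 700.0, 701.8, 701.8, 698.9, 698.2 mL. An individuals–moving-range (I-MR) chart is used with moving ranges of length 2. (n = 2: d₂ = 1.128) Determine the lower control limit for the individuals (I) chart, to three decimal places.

692.571

X̄ = (697.4 + 697.5 + 699.5 + 697.6 + 702.6 + 695.8 + 697.5 + 701.9 + 704.6 + 700.0 + 701.8 + 701.8 + 698.9 + 698.2) / 14 = 699.6500
Moving ranges: 0.1, 2.0, 1.9, 5.0, 6.8, 1.7, 4.4, 2.7, 4.6, 1.8, 0.0, 2.9, 0.7; M̄R̄ = 34.6000 / 13 = 2.6615
LCL = X̄ − 3·M̄R̄/d₂ = 699.6500 − 3 × 2.6615 / 1.128 = 692.5714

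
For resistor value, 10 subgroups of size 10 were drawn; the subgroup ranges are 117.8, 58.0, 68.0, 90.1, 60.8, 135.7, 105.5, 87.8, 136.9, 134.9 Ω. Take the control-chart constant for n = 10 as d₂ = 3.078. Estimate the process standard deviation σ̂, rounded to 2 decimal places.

32.34

R̄ = (117.8 + 58.0 + 68.0 + 90.1 + 60.8 + 135.7 + 105.5 + 87.8 + 136.9 + 134.9) / 10 = 99.5500
σ̂ = R̄ / d₂ = 99.5500 / 3.078 = 32.3424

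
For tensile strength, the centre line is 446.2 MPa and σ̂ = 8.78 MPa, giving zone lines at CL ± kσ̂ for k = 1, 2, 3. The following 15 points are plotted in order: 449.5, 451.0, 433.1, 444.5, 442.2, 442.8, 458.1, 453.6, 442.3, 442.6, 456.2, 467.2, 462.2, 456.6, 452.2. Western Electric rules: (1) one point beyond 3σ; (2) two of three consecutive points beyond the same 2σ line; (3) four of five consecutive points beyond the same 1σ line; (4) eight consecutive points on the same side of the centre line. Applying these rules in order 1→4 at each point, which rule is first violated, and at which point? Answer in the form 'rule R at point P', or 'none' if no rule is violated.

rule 3 at point 14

Zone of each point (C = within 1σ̂, B = 1σ̂–2σ̂, A = 2σ̂–3σ̂, * = beyond 3σ̂; sign = side of CL): 1:+C, 2:+C, 3:-B, 4:-C, 5:-C, 6:-C, 7:+B, 8:+C, 9:-C, 10:-C, 11:+B, 12:+A, 13:+B, 14:+B, 15:+C
Rule 3 (four of five consecutive points beyond the same 1σ limit) is satisfied at point 14.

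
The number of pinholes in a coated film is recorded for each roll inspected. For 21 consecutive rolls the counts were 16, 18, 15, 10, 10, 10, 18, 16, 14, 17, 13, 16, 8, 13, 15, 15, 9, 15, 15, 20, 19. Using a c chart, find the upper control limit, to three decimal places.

c̄ = (16 + 18 + 15 + 10 + 10 + 10 + 18 + 16 + 14 + 17 + 13 + 16 + 8 + 13 + 15 + 15 + 9 + 15 + 15 + 20 + 19) / 21 = 302 / 21 = 14.3810
UCL = c̄ + 3√c̄ = 14.3810 + 3 × √14.3810 = 14.3810 + 3 × 3.7922 = 25.7576

25.758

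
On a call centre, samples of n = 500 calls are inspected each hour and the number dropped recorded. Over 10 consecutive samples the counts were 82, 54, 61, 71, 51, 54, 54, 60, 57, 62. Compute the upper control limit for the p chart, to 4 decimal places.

p̄ = Σdᵢ / (k·n) = 606 / (10 × 500) = 0.12120
UCL = p̄ + 3·√(p̄(1−p̄)/n) = 0.12120 + 3 × √(0.12120×0.87880/500) = 0.12120 + 3 × 0.01460 = 0.16499

0.1650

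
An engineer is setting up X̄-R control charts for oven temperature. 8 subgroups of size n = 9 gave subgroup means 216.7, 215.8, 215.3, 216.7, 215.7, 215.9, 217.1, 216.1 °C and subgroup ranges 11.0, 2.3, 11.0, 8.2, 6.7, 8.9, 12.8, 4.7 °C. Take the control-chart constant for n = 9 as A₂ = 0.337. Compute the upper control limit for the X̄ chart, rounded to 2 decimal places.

X̄̄ = (216.7 + 215.8 + 215.3 + 216.7 + 215.7 + 215.9 + 217.1 + 216.1) / 8 = 1729.3000 / 8 = 216.1625
R̄ = (11.0 + 2.3 + 11.0 + 8.2 + 6.7 + 8.9 + 12.8 + 4.7) / 8 = 65.6000 / 8 = 8.2000
UCL = X̄̄ + A₂·R̄ = 216.1625 + 0.337 × 8.2000 = 218.9259

218.93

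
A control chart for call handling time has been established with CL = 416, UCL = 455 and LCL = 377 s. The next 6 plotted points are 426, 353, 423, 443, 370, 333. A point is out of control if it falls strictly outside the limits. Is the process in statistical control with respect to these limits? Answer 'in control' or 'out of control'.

Compare each point to [377, 455]: sample 2 = 353 < LCL; sample 5 = 370 < LCL; sample 6 = 333 < LCL.

out of control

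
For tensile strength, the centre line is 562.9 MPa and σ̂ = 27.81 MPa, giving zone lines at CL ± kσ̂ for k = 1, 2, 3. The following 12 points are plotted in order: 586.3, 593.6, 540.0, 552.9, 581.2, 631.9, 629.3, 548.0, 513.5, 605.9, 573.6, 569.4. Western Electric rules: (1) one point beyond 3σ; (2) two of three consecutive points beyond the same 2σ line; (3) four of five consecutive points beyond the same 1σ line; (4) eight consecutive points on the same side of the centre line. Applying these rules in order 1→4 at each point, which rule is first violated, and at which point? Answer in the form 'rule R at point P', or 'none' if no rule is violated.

Zone of each point (C = within 1σ̂, B = 1σ̂–2σ̂, A = 2σ̂–3σ̂, * = beyond 3σ̂; sign = side of CL): 1:+C, 2:+B, 3:-C, 4:-C, 5:+C, 6:+A, 7:+A, 8:-C, 9:-B, 10:+B, 11:+C, 12:+C
Rule 2 (two of three consecutive points beyond the same 2σ limit) is satisfied at point 7.

rule 2 at point 7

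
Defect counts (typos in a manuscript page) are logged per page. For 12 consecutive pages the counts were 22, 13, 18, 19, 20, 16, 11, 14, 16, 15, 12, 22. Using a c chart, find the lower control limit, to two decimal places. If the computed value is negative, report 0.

4.31

c̄ = (22 + 13 + 18 + 19 + 20 + 16 + 11 + 14 + 16 + 15 + 12 + 22) / 12 = 198 / 12 = 16.5000
LCL = c̄ − 3√c̄ = 16.5000 − 3 × 4.0620 = 4.3139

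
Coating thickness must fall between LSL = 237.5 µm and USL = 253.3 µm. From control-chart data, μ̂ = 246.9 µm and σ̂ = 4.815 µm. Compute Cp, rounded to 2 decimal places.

Cp = (USL − LSL) / (6σ̂) = (253.3 − 237.5) / (6 × 4.815) = 15.8000 / 28.8900 = 0.5469

0.55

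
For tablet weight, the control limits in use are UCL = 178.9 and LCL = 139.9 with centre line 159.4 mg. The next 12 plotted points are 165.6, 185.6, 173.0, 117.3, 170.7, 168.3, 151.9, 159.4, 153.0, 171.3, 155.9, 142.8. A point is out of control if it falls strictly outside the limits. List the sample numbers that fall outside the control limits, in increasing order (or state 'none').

Compare each point to [139.9, 178.9]: sample 2 = 185.6 > UCL; sample 4 = 117.3 < LCL.

2, 4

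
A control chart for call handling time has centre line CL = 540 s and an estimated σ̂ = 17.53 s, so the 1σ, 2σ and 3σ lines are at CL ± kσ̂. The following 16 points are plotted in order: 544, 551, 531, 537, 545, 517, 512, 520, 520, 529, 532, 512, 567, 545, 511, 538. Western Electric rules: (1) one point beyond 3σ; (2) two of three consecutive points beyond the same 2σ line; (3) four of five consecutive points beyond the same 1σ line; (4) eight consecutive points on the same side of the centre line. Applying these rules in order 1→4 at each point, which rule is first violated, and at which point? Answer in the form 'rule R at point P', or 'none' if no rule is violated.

rule 3 at point 9

Zone of each point (C = within 1σ̂, B = 1σ̂–2σ̂, A = 2σ̂–3σ̂, * = beyond 3σ̂; sign = side of CL): 1:+C, 2:+C, 3:-C, 4:-C, 5:+C, 6:-B, 7:-B, 8:-B, 9:-B, 10:-C, 11:-C, 12:-B, 13:+B, 14:+C, 15:-B, 16:-C
Rule 3 (four of five consecutive points beyond the same 1σ limit) is satisfied at point 9.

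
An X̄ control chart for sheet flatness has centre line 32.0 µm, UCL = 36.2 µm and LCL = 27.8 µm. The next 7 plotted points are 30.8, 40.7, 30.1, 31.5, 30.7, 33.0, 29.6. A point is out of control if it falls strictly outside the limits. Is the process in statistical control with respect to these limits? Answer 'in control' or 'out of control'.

Compare each point to [27.8, 36.2]: sample 2 = 40.7 > UCL.

out of control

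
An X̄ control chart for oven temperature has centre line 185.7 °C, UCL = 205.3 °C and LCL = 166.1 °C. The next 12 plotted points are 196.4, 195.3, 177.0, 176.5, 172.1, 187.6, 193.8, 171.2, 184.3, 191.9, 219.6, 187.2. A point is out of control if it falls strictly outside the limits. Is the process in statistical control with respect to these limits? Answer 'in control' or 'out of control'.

Compare each point to [166.1, 205.3]: sample 11 = 219.6 > UCL.

out of control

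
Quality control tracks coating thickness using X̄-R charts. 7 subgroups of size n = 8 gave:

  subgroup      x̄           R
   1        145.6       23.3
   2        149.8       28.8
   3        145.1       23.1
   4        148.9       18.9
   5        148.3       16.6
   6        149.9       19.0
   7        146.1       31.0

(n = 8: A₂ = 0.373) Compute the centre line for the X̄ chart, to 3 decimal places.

147.671

X̄̄ = (145.6 + 149.8 + 145.1 + 148.9 + 148.3 + 149.9 + 146.1) / 7 = 1033.7000 / 7 = 147.6714
CL = X̄̄ = 147.6714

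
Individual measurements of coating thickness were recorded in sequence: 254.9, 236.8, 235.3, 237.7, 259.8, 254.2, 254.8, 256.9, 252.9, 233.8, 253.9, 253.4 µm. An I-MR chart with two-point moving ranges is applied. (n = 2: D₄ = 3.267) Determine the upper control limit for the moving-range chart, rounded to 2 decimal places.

28.54

Moving ranges: 18.1, 1.5, 2.4, 22.1, 5.6, 0.6, 2.1, 4.0, 19.1, 20.1, 0.5; M̄R̄ = 96.1000 / 11 = 8.7364
UCL_MR = D₄·M̄R̄ = 3.267 × 8.7364 = 28.5417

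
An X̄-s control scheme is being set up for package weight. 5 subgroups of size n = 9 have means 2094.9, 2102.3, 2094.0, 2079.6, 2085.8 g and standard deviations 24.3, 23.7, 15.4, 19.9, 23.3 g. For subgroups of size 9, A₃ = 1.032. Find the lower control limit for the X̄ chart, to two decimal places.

X̄̄ = (2094.9 + 2102.3 + 2094.0 + 2079.6 + 2085.8) / 5 = 2091.3200
s̄ = (24.3 + 23.7 + 15.4 + 19.9 + 23.3) / 5 = 21.3200
LCL = X̄̄ − A₃·s̄ = 2091.3200 − 1.032 × 21.3200 = 2069.3178

2069.32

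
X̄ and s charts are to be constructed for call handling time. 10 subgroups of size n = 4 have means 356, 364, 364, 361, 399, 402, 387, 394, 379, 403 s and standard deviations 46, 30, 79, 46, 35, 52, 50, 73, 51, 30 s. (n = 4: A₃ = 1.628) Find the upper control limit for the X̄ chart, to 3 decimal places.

X̄̄ = (356 + 364 + 364 + 361 + 399 + 402 + 387 + 394 + 379 + 403) / 10 = 380.9000
s̄ = (46 + 30 + 79 + 46 + 35 + 52 + 50 + 73 + 51 + 30) / 10 = 49.2000
UCL = X̄̄ + A₃·s̄ = 380.9000 + 1.628 × 49.2000 = 460.9976

460.998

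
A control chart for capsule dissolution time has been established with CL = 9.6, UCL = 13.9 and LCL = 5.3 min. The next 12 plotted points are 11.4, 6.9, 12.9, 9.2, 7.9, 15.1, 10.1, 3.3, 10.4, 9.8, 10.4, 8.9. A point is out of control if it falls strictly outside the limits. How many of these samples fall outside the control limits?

Compare each point to [5.3, 13.9]: sample 6 = 15.1 > UCL; sample 8 = 3.3 < LCL.

2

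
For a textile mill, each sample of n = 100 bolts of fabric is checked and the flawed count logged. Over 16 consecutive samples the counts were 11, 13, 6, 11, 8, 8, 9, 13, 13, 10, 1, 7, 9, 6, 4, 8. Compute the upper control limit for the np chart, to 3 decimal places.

p̄ = Σdᵢ / (k·n) = 137 / (16 × 100) = 0.08563
UCL = np̄ + 3·√(np̄(1−p̄)) = 8.5625 + 3 × √(8.5625×0.91437) = 8.5625 + 3 × 2.7981 = 16.9568

16.957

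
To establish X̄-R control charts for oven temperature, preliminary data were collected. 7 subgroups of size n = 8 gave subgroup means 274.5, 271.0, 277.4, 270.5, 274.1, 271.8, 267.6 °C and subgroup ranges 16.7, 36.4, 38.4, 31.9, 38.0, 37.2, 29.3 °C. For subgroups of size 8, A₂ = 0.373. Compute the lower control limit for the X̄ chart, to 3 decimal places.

X̄̄ = (274.5 + 271.0 + 277.4 + 270.5 + 274.1 + 271.8 + 267.6) / 7 = 1906.9000 / 7 = 272.4143
R̄ = (16.7 + 36.4 + 38.4 + 31.9 + 38.0 + 37.2 + 29.3) / 7 = 227.9000 / 7 = 32.5571
LCL = X̄̄ − A₂·R̄ = 272.4143 − 0.373 × 32.5571 = 260.2705

260.270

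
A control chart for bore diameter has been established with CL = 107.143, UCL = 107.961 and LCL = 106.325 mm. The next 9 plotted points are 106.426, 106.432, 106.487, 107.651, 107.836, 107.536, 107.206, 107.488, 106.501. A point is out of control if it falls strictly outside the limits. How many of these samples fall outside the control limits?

All 9 points lie within [106.325, 107.961].

0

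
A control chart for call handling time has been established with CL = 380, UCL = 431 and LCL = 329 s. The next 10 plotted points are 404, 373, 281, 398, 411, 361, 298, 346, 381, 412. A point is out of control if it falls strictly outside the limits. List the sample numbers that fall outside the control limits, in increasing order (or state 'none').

Compare each point to [329, 431]: sample 3 = 281 < LCL; sample 7 = 298 < LCL.

3, 7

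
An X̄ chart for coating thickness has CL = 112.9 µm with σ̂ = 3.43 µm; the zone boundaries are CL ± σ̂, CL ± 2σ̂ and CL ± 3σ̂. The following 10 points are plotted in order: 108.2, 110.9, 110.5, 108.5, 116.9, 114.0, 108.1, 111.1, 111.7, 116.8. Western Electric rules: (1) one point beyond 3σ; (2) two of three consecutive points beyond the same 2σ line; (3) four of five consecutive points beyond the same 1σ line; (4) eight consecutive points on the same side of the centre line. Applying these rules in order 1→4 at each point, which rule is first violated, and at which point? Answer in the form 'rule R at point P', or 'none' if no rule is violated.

none

Zone of each point (C = within 1σ̂, B = 1σ̂–2σ̂, A = 2σ̂–3σ̂, * = beyond 3σ̂; sign = side of CL): 1:-B, 2:-C, 3:-C, 4:-B, 5:+B, 6:+C, 7:-B, 8:-C, 9:-C, 10:+B
No rule fires across all 10 points.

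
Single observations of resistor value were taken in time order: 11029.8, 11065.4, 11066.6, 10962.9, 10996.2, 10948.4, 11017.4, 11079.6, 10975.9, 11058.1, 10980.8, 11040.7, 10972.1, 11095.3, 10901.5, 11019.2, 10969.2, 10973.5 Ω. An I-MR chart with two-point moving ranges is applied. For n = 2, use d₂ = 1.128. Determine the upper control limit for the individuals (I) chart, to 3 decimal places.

11201.453

X̄ = (11029.8 + 11065.4 + 11066.6 + 10962.9 + 10996.2 + 10948.4 + 11017.4 + 11079.6 + 10975.9 + 11058.1 + 10980.8 + 11040.7 + 10972.1 + 11095.3 + 10901.5 + 11019.2 + 10969.2 + 10973.5) / 18 = 11008.4778
Moving ranges: 35.6, 1.2, 103.7, 33.3, 47.8, 69.0, 62.2, 103.7, 82.2, 77.3, 59.9, 68.6, 123.2, 193.8, 117.7, 50.0, 4.3; M̄R̄ = 1233.5000 / 17 = 72.5588
UCL = X̄ + 3·M̄R̄/d₂ = 11008.4778 + 3 × 72.5588 / 1.128 = 11201.4534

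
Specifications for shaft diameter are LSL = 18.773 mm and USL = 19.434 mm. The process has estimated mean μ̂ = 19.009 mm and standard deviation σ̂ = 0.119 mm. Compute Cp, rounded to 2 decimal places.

Cp = (USL − LSL) / (6σ̂) = (19.434 − 18.773) / (6 × 0.119) = 0.6610 / 0.7140 = 0.9258

0.93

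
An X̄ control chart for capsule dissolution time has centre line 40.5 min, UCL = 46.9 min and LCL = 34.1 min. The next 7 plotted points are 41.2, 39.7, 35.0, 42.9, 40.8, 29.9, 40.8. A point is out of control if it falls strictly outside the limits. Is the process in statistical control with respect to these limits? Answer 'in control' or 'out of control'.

out of control

Compare each point to [34.1, 46.9]: sample 6 = 29.9 < LCL.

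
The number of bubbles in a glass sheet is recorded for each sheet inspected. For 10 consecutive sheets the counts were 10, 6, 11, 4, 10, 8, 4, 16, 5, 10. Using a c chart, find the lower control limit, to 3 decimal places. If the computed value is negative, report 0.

0.000

c̄ = (10 + 6 + 11 + 4 + 10 + 8 + 4 + 16 + 5 + 10) / 10 = 84 / 10 = 8.4000
LCL = c̄ − 3√c̄ = 8.4000 − 3 × 2.8983 = -0.2948 → 0 (cannot be negative)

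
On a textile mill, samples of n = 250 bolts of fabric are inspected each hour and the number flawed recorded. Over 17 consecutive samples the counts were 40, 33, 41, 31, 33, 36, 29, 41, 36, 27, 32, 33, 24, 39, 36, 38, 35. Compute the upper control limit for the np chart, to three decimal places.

p̄ = Σdᵢ / (k·n) = 584 / (17 × 250) = 0.13741
UCL = np̄ + 3·√(np̄(1−p̄)) = 34.3529 + 3 × √(34.3529×0.86259) = 34.3529 + 3 × 5.4436 = 50.6836

50.684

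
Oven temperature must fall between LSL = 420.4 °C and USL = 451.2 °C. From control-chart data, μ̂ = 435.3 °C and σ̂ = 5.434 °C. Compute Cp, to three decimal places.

Cp = (USL − LSL) / (6σ̂) = (451.2 − 420.4) / (6 × 5.434) = 30.8000 / 32.6040 = 0.9447

0.945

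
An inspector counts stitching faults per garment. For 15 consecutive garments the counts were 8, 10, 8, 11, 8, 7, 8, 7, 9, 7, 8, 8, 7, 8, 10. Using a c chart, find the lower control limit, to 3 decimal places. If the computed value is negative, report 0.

0.000

c̄ = (8 + 10 + 8 + 11 + 8 + 7 + 8 + 7 + 9 + 7 + 8 + 8 + 7 + 8 + 10) / 15 = 124 / 15 = 8.2667
LCL = c̄ − 3√c̄ = 8.2667 − 3 × 2.8752 = -0.3589 → 0 (cannot be negative)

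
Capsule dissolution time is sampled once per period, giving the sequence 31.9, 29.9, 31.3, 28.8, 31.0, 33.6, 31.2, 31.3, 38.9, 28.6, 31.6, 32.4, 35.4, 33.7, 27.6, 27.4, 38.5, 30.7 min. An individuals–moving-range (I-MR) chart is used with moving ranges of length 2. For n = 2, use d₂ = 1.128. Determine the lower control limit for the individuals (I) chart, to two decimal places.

X̄ = (31.9 + 29.9 + 31.3 + 28.8 + 31.0 + 33.6 + 31.2 + 31.3 + 38.9 + 28.6 + 31.6 + 32.4 + 35.4 + 33.7 + 27.6 + 27.4 + 38.5 + 30.7) / 18 = 31.8778
Moving ranges: 2.0, 1.4, 2.5, 2.2, 2.6, 2.4, 0.1, 7.6, 10.3, 3.0, 0.8, 3.0, 1.7, 6.1, 0.2, 11.1, 7.8; M̄R̄ = 64.8000 / 17 = 3.8118
LCL = X̄ − 3·M̄R̄/d₂ = 31.8778 − 3 × 3.8118 / 1.128 = 21.7401

21.74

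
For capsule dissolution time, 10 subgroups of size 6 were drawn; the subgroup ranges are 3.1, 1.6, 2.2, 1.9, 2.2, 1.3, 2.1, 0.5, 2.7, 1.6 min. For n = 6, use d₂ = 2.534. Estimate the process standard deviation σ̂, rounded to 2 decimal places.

0.76

R̄ = (3.1 + 1.6 + 2.2 + 1.9 + 2.2 + 1.3 + 2.1 + 0.5 + 2.7 + 1.6) / 10 = 1.9200
σ̂ = R̄ / d₂ = 1.9200 / 2.534 = 0.7577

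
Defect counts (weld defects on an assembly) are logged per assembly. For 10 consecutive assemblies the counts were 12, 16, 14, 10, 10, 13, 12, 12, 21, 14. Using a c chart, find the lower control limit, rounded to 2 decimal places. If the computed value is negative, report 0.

c̄ = (12 + 16 + 14 + 10 + 10 + 13 + 12 + 12 + 21 + 14) / 10 = 134 / 10 = 13.4000
LCL = c̄ − 3√c̄ = 13.4000 − 3 × 3.6606 = 2.4182

2.42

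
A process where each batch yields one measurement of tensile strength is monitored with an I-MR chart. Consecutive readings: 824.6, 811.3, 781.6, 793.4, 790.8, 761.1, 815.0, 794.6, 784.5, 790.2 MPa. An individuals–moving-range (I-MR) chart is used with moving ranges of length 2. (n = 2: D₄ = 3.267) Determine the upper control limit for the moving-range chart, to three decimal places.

Moving ranges: 13.3, 29.7, 11.8, 2.6, 29.7, 53.9, 20.4, 10.1, 5.7; M̄R̄ = 177.2000 / 9 = 19.6889
UCL_MR = D₄·M̄R̄ = 3.267 × 19.6889 = 64.3236

64.324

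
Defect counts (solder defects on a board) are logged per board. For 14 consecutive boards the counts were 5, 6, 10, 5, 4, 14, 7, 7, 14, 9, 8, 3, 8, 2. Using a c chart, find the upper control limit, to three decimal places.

c̄ = (5 + 6 + 10 + 5 + 4 + 14 + 7 + 7 + 14 + 9 + 8 + 3 + 8 + 2) / 14 = 102 / 14 = 7.2857
UCL = c̄ + 3√c̄ = 7.2857 + 3 × √7.2857 = 7.2857 + 3 × 2.6992 = 15.3833

15.383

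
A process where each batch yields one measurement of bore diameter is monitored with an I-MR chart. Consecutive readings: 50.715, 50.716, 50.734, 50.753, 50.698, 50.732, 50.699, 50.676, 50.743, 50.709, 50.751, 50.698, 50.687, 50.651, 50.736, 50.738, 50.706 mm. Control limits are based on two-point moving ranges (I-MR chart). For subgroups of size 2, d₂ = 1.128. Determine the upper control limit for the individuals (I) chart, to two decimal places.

50.80

X̄ = (50.715 + 50.716 + 50.734 + 50.753 + 50.698 + 50.732 + 50.699 + 50.676 + 50.743 + 50.709 + 50.751 + 50.698 + 50.687 + 50.651 + 50.736 + 50.738 + 50.706) / 17 = 50.7142
Moving ranges: 0.001, 0.018, 0.019, 0.055, 0.034, 0.033, 0.023, 0.067, 0.034, 0.042, 0.053, 0.011, 0.036, 0.085, 0.002, 0.032; M̄R̄ = 0.5450 / 16 = 0.0341
UCL = X̄ + 3·M̄R̄/d₂ = 50.7142 + 3 × 0.0341 / 1.128 = 50.8048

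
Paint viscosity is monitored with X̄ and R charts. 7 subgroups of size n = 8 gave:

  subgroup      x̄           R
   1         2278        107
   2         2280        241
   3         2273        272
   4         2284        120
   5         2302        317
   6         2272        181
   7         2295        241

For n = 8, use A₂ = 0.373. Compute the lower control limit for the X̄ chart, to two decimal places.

X̄̄ = (2278 + 2280 + 2273 + 2284 + 2302 + 2272 + 2295) / 7 = 15984.0000 / 7 = 2283.4286
R̄ = (107 + 241 + 272 + 120 + 317 + 181 + 241) / 7 = 1479.0000 / 7 = 211.2857
LCL = X̄̄ − A₂·R̄ = 2283.4286 − 0.373 × 211.2857 = 2204.6190

2204.62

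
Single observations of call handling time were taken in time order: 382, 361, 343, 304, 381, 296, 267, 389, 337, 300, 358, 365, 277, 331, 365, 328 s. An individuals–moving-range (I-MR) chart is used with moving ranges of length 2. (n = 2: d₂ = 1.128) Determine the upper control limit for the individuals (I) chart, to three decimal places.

470.897

X̄ = (382 + 361 + 343 + 304 + 381 + 296 + 267 + 389 + 337 + 300 + 358 + 365 + 277 + 331 + 365 + 328) / 16 = 336.5000
Moving ranges: 21, 18, 39, 77, 85, 29, 122, 52, 37, 58, 7, 88, 54, 34, 37; M̄R̄ = 758.0000 / 15 = 50.5333
UCL = X̄ + 3·M̄R̄/d₂ = 336.5000 + 3 × 50.5333 / 1.128 = 470.8972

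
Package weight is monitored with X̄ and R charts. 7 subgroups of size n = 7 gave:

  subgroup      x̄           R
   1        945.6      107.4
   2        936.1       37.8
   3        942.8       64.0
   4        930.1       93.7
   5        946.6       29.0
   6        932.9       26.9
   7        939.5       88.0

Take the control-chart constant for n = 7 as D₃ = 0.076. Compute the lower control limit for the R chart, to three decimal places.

4.851

R̄ = (107.4 + 37.8 + 64.0 + 93.7 + 29.0 + 26.9 + 88.0) / 7 = 446.8000 / 7 = 63.8286
LCL_R = D₃·R̄ = 0.076 × 63.8286 = 4.8510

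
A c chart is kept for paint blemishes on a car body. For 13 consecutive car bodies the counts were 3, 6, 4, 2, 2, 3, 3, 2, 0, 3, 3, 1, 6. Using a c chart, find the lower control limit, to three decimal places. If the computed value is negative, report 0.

0.000

c̄ = (3 + 6 + 4 + 2 + 2 + 3 + 3 + 2 + 0 + 3 + 3 + 1 + 6) / 13 = 38 / 13 = 2.9231
LCL = c̄ − 3√c̄ = 2.9231 − 3 × 1.7097 = -2.2060 → 0 (cannot be negative)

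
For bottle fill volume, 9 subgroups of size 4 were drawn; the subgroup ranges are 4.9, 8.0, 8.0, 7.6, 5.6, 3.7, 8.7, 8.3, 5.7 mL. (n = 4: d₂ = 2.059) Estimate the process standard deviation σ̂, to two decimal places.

3.26

R̄ = (4.9 + 8.0 + 8.0 + 7.6 + 5.6 + 3.7 + 8.7 + 8.3 + 5.7) / 9 = 6.7222
σ̂ = R̄ / d₂ = 6.7222 / 2.059 = 3.2648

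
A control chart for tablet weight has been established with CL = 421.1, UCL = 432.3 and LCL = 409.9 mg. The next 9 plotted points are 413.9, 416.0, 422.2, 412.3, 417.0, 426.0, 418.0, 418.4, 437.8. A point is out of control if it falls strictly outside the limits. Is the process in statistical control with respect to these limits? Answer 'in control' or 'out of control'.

Compare each point to [409.9, 432.3]: sample 9 = 437.8 > UCL.

out of control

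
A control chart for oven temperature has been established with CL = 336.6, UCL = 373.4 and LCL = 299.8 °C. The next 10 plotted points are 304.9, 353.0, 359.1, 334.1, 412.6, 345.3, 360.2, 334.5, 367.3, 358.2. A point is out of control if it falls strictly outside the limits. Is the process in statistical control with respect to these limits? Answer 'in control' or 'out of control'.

out of control

Compare each point to [299.8, 373.4]: sample 5 = 412.6 > UCL.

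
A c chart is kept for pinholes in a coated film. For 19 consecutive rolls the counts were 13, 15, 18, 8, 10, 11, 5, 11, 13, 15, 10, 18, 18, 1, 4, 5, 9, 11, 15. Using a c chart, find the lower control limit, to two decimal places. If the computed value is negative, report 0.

c̄ = (13 + 15 + 18 + 8 + 10 + 11 + 5 + 11 + 13 + 15 + 10 + 18 + 18 + 1 + 4 + 5 + 9 + 11 + 15) / 19 = 210 / 19 = 11.0526
LCL = c̄ − 3√c̄ = 11.0526 − 3 × 3.3245 = 1.0790

1.08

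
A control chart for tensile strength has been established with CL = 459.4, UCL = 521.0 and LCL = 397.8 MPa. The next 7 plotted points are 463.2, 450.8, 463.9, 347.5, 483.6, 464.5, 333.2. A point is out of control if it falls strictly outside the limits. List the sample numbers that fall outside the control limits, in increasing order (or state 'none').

Compare each point to [397.8, 521.0]: sample 4 = 347.5 < LCL; sample 7 = 333.2 < LCL.

4, 7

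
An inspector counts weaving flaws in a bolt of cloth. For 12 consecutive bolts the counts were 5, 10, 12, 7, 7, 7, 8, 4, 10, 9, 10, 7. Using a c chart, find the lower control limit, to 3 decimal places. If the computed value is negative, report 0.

c̄ = (5 + 10 + 12 + 7 + 7 + 7 + 8 + 4 + 10 + 9 + 10 + 7) / 12 = 96 / 12 = 8.0000
LCL = c̄ − 3√c̄ = 8.0000 − 3 × 2.8284 = -0.4853 → 0 (cannot be negative)

0.000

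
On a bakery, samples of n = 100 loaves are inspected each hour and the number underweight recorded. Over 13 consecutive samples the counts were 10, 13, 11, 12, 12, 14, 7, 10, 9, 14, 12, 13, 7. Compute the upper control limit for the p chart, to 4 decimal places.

p̄ = Σdᵢ / (k·n) = 144 / (13 × 100) = 0.11077
UCL = p̄ + 3·√(p̄(1−p̄)/n) = 0.11077 + 3 × √(0.11077×0.88923/100) = 0.11077 + 3 × 0.03138 = 0.20492

0.2049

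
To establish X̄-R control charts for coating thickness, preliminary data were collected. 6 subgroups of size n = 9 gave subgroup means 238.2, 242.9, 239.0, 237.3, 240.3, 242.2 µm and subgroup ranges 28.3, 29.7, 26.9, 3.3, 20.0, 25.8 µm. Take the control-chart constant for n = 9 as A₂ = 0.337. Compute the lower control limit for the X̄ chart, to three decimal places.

232.457

X̄̄ = (238.2 + 242.9 + 239.0 + 237.3 + 240.3 + 242.2) / 6 = 1439.9000 / 6 = 239.9833
R̄ = (28.3 + 29.7 + 26.9 + 3.3 + 20.0 + 25.8) / 6 = 134.0000 / 6 = 22.3333
LCL = X̄̄ − A₂·R̄ = 239.9833 − 0.337 × 22.3333 = 232.4570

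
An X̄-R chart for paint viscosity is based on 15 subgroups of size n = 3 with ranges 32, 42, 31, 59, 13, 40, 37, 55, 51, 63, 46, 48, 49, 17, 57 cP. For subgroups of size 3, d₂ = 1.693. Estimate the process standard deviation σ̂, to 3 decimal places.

25.202

R̄ = (32 + 42 + 31 + 59 + 13 + 40 + 37 + 55 + 51 + 63 + 46 + 48 + 49 + 17 + 57) / 15 = 42.6667
σ̂ = R̄ / d₂ = 42.6667 / 1.693 = 25.2018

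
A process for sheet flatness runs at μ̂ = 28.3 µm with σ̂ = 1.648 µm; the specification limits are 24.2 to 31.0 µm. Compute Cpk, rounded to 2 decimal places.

Cpu = (USL − μ̂) / (3σ̂) = (31.0 − 28.3) / (3 × 1.648) = 0.5461; Cpl = (μ̂ − LSL) / (3σ̂) = (28.3 − 24.2) / (3 × 1.648) = 0.8293; Cpk = min(Cpu, Cpl) = 0.5461

0.55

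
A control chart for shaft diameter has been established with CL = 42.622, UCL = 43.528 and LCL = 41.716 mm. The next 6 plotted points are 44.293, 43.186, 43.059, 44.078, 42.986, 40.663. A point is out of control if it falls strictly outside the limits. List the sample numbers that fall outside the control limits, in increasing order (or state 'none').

Compare each point to [41.716, 43.528]: sample 1 = 44.293 > UCL; sample 4 = 44.078 > UCL; sample 6 = 40.663 < LCL.

1, 4, 6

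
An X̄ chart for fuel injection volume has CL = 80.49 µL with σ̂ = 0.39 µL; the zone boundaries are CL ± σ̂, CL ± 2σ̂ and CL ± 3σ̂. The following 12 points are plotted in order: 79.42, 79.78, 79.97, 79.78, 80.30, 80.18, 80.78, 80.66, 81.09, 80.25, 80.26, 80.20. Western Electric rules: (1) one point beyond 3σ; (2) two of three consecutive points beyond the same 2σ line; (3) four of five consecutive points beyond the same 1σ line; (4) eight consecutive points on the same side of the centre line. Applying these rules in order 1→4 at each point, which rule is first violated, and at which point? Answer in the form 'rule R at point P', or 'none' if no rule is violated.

Zone of each point (C = within 1σ̂, B = 1σ̂–2σ̂, A = 2σ̂–3σ̂, * = beyond 3σ̂; sign = side of CL): 1:-A, 2:-B, 3:-B, 4:-B, 5:-C, 6:-C, 7:+C, 8:+C, 9:+B, 10:-C, 11:-C, 12:-C
Rule 3 (four of five consecutive points beyond the same 1σ limit) is satisfied at point 4.

rule 3 at point 4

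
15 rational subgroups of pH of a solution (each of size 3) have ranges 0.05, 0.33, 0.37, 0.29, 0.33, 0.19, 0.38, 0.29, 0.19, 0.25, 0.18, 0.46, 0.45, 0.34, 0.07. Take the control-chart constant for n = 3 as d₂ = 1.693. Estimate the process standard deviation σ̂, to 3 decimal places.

0.164

R̄ = (0.05 + 0.33 + 0.37 + 0.29 + 0.33 + 0.19 + 0.38 + 0.29 + 0.19 + 0.25 + 0.18 + 0.46 + 0.45 + 0.34 + 0.07) / 15 = 0.2780
σ̂ = R̄ / d₂ = 0.2780 / 1.693 = 0.1642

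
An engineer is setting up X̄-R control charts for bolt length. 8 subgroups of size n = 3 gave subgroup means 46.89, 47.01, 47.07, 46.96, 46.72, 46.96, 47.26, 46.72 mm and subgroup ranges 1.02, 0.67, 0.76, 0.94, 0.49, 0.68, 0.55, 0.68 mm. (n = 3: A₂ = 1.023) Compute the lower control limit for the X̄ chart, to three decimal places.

46.208

X̄̄ = (46.89 + 47.01 + 47.07 + 46.96 + 46.72 + 46.96 + 47.26 + 46.72) / 8 = 375.5900 / 8 = 46.9487
R̄ = (1.02 + 0.67 + 0.76 + 0.94 + 0.49 + 0.68 + 0.55 + 0.68) / 8 = 5.7900 / 8 = 0.7238
LCL = X̄̄ − A₂·R̄ = 46.9487 − 1.023 × 0.7238 = 46.2084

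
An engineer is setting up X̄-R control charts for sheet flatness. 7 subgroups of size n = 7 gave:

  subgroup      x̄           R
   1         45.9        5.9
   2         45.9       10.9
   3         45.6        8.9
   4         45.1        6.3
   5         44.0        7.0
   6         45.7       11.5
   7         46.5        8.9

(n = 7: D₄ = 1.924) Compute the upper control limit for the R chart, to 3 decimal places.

R̄ = (5.9 + 10.9 + 8.9 + 6.3 + 7.0 + 11.5 + 8.9) / 7 = 59.4000 / 7 = 8.4857
UCL_R = D₄·R̄ = 1.924 × 8.4857 = 16.3265

16.327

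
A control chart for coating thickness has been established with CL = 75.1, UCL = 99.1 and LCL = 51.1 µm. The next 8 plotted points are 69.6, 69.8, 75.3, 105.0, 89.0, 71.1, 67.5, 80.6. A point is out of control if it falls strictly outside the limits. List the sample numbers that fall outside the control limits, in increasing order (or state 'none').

4

Compare each point to [51.1, 99.1]: sample 4 = 105.0 > UCL.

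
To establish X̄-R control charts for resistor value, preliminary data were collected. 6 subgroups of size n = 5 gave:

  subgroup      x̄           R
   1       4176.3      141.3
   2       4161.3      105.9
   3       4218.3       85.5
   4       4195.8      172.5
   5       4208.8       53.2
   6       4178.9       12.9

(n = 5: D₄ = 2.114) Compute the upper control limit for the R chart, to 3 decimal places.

201.288

R̄ = (141.3 + 105.9 + 85.5 + 172.5 + 53.2 + 12.9) / 6 = 571.3000 / 6 = 95.2167
UCL_R = D₄·R̄ = 2.114 × 95.2167 = 201.2880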